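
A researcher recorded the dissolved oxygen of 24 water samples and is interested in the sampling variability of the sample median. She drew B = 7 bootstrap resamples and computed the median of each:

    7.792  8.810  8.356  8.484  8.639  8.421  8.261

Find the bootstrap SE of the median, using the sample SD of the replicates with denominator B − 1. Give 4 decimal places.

SE* = 0.3223

Bootstrap SE is the standard deviation of the 7 replicate medians.
Mean of replicates: (7.792 + 8.810 + 8.356 + 8.484 + 8.639 + 8.421 + 8.261) / 7 = 58.763000 / 7 = 8.394714
Sum of squared deviations: (−0.602714)² + (+0.415286)² + (−0.038714)² + (+0.089286)² + (+0.244286)² + (+0.026286)² + (−0.133714)² = 0.623443
Variance = 0.623443 / 6 = 0.103907
SE* = √0.103907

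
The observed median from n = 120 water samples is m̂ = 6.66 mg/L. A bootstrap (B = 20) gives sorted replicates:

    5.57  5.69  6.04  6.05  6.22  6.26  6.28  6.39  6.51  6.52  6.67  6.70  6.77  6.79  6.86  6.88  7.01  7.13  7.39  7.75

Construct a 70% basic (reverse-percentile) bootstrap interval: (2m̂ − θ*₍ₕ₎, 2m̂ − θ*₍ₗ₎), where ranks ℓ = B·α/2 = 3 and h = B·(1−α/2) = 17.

(6.31, 7.28)

Percentile endpoints at ranks 3 and 17: θ*₍3₎ = 6.04, θ*₍17₎ = 7.01.
Basic interval reflects these around m̂:
  lower = 2 × 6.66 − 7.01 = 6.31
  upper = 2 × 6.66 − 6.04 = 7.28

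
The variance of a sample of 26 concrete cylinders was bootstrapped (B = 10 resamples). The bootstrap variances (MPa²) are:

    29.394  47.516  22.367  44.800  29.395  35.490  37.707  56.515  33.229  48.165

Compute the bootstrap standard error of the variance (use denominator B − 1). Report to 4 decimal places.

Bootstrap SE is the standard deviation of the 10 replicate variances.
Mean of replicates: (29.394 + 47.516 + 22.367 + 44.800 + 29.395 + 35.490 + 37.707 + 56.515 + 33.229 + 48.165) / 10 = 384.57800 / 10 = 38.45780
Sum of squared deviations: (−9.06380)² + (+9.05820)² + (−16.09080)² + (+6.34220)² + (−9.06280)² + (−2.96780)² + (−0.75080)² + (+18.05720)² + (−5.22880)² + (+9.70720)² = 1002.47924
Variance = 1002.47924 / 9 = 111.38658
SE* = √111.38658

SE* = 10.5540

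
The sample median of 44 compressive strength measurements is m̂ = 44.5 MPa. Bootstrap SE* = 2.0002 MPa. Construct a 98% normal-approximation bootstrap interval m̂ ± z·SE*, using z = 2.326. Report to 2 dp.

(39.85, 49.15)

Margin = 2.326 × 2.0002 = 4.652
Interval: 44.5 ± 4.652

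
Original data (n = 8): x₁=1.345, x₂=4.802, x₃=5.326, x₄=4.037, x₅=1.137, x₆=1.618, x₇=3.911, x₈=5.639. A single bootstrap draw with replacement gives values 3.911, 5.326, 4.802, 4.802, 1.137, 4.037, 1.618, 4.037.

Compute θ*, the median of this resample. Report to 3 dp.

θ* = 4.037

Sorted: 1.137, 1.618, 3.911, 4.037, 4.037, 4.802, 4.802, 5.326
Median = average of the two middle values = 4.037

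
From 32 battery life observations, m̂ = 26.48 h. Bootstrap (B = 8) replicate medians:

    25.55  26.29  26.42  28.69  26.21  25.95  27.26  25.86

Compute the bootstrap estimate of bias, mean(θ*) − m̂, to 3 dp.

mean(θ*) = (25.55 + 26.29 + 26.42 + 28.69 + 26.21 + 25.95 + 27.26 + 25.86) / 8 = 26.5288
bias = 26.5288 − 26.48

bias = +0.049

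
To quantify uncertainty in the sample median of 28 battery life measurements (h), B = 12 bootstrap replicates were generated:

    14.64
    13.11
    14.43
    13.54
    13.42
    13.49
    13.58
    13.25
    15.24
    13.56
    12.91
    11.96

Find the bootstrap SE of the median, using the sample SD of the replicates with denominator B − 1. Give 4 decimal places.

Bootstrap SE is the standard deviation of the 12 replicate medians.
Mean of replicates: (14.64 + 13.11 + 14.43 + 13.54 + 13.42 + 13.49 + 13.58 + 13.25 + 15.24 + 13.56 + 12.91 + 11.96) / 12 = 163.13000 / 12 = 13.59417
Sum of squared deviations: (+1.04583)² + (−0.48417)² + (+0.83583)² + (−0.05417)² + (−0.17417)² + (−0.10417)² + (−0.01417)² + (−0.34417)² + (+1.64583)² + (−0.03417)² + (−0.68417)² + (−1.63417)² = 8.03809
Variance = 8.03809 / 11 = 0.73074
SE* = √0.73074

SE* = 0.8548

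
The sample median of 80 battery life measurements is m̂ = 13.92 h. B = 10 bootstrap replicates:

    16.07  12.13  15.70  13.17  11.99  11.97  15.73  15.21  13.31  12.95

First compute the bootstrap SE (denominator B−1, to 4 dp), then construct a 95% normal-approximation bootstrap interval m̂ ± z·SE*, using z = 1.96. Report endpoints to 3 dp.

(10.637, 17.203)

Mean of replicates = 13.8230; sum of squared deviations = 25.2440; SE* = √(25.2440/9) = 1.6748
Margin = 1.96 × 1.6748 = 3.2826
Interval: 13.92 ± 3.2826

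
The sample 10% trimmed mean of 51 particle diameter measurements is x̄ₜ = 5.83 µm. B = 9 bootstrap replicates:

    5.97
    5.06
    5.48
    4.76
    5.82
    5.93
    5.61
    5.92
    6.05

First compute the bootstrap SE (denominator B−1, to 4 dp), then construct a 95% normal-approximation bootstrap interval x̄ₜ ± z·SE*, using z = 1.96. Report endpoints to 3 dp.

(4.952, 6.708)

Mean of replicates = 5.6222; sum of squared deviations = 1.6064; SE* = √(1.6064/8) = 0.4481
Margin = 1.96 × 0.4481 = 0.8783
Interval: 5.83 ± 0.8783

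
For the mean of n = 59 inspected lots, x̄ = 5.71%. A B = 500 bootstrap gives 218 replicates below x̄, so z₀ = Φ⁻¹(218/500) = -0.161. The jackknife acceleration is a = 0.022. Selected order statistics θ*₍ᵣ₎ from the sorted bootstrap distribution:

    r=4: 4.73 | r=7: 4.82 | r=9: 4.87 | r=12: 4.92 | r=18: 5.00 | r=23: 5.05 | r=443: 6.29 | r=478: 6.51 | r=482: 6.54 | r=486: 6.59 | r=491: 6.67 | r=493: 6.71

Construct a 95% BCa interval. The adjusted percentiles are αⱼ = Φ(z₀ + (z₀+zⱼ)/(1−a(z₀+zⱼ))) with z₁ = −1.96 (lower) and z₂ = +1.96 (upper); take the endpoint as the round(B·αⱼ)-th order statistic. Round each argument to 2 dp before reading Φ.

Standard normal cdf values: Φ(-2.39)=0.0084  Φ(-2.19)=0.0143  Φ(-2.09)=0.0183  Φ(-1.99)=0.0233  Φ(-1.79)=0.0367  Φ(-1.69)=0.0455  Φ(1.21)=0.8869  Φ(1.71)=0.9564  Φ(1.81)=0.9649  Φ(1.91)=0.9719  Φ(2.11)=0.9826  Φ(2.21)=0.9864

(4.82, 6.51)

Lower: z₀ + z₁ = -0.161 + (-1.960) = -2.121; 1 − a(z₀+z₁) = 1 − (0.022)(-2.121) = 1.0467; argument = -0.161 + (-2.121)/1.0467 = -2.1874 → -2.19.
α₁ = Φ(-2.19) = 0.0143; rank = round(500 × 0.0143) = 7; θ*₍7₎ = 4.82.
Upper: z₀ + z₂ = 1.799; 1 − a(z₀+z₂) = 0.9604; argument = 1.7121 → 1.71; α₂ = 0.9564; rank = 478; θ*₍478₎ = 6.51.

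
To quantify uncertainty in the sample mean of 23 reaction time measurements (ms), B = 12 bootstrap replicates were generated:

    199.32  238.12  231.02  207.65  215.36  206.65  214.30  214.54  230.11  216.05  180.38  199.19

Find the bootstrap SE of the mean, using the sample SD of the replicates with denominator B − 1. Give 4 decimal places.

Bootstrap SE is the standard deviation of the 12 replicate means.
Mean of replicates: (199.32 + 238.12 + 231.02 + 207.65 + 215.36 + 206.65 + 214.30 + 214.54 + 230.11 + 216.05 + 180.38 + 199.19) / 12 = 2552.69000 / 12 = 212.72417
Sum of squared deviations: (−13.40417)² + (+25.39583)² + (+18.29583)² + (−5.07417)² + (+2.63583)² + (−6.07417)² + (+1.57583)² + (+1.81583)² + (+17.38583)² + (+3.32583)² + (−32.34417)² + (−13.53417)² = 2777.37549
Variance = 2777.37549 / 11 = 252.48868
SE* = √252.48868

SE* = 15.8899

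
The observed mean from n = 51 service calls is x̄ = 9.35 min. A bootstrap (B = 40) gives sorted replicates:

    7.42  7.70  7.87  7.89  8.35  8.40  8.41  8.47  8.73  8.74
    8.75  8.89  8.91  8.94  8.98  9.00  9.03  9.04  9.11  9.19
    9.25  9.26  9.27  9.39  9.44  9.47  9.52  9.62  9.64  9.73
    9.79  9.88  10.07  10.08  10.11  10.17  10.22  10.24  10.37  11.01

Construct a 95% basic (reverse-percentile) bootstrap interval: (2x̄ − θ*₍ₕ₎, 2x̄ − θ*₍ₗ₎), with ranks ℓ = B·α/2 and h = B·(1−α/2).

Percentile endpoints at ranks 1 and 39: θ*₍1₎ = 7.42, θ*₍39₎ = 10.37.
Basic interval reflects these around x̄:
  lower = 2 × 9.35 − 10.37 = 8.33
  upper = 2 × 9.35 − 7.42 = 11.28

(8.33, 11.28)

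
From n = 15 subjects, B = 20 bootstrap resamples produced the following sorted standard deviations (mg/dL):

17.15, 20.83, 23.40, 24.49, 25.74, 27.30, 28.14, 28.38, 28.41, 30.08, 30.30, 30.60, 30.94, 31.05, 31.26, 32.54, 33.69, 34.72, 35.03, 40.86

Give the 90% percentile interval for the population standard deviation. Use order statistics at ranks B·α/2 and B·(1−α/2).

(17.15, 35.03)

α = 0.10; lower rank = 20 × 0.050 = 1; upper rank = 20 × 0.950 = 19.
The 1st smallest replicate is 17.15; the 19th is 35.03.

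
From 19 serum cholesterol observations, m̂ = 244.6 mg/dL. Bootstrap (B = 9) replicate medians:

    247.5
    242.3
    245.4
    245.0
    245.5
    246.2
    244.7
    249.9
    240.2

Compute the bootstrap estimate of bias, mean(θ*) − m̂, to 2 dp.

mean(θ*) = (247.5 + 242.3 + 245.4 + 245.0 + 245.5 + 246.2 + 244.7 + 249.9 + 240.2) / 9 = 245.189
bias = 245.189 − 244.6

bias = +0.59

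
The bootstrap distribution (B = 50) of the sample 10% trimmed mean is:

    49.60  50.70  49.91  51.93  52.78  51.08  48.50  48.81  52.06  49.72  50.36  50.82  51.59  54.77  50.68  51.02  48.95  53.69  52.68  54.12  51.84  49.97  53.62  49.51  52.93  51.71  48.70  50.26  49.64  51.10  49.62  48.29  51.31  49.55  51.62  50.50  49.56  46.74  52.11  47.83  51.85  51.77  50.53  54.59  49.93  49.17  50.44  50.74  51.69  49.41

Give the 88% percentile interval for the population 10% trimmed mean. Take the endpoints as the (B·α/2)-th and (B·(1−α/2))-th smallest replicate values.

Sorted replicates: 46.74, 47.83, 48.29, 48.50, 48.70, 48.81, 48.95, 49.17, 49.41, 49.51, 49.55, 49.56, 49.60, 49.62, 49.64, 49.72, 49.91, 49.93, 49.97, 50.26, 50.36, 50.44, 50.50, 50.53, 50.68, 50.70, 50.74, 50.82, 51.02, 51.08, 51.10, 51.31, 51.59, 51.62, 51.69, 51.71, 51.77, 51.84, 51.85, 51.93, 52.06, 52.11, 52.68, 52.78, 52.93, 53.62, 53.69, 54.12, 54.59, 54.77
α = 0.12; lower rank = 50 × 0.060 = 3; upper rank = 50 × 0.940 = 47.
The 3rd smallest replicate is 48.29; the 47th is 53.69.

(48.29, 53.69)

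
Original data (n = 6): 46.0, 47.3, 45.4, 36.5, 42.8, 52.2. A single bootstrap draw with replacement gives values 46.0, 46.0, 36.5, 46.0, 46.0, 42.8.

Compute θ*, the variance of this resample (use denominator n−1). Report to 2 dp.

θ* = 14.72

Mean = 43.8833; sum of squared deviations = 73.6083
s² = 73.6083 / 5 = 14.7217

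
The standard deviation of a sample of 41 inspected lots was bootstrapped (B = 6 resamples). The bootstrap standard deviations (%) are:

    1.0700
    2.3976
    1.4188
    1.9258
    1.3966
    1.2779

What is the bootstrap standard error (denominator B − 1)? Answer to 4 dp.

SE* = 0.4897

Bootstrap SE is the standard deviation of the 6 replicate standard deviations.
Mean of replicates: (1.0700 + 2.3976 + 1.4188 + 1.9258 + 1.3966 + 1.2779) / 6 = 9.48670 / 6 = 1.58112
Sum of squared deviations: (−0.51112)² + (+0.81648)² + (−0.16232)² + (+0.34468)² + (−0.18452)² + (−0.30322)² = 1.19903
Variance = 1.19903 / 5 = 0.23981
SE* = √0.23981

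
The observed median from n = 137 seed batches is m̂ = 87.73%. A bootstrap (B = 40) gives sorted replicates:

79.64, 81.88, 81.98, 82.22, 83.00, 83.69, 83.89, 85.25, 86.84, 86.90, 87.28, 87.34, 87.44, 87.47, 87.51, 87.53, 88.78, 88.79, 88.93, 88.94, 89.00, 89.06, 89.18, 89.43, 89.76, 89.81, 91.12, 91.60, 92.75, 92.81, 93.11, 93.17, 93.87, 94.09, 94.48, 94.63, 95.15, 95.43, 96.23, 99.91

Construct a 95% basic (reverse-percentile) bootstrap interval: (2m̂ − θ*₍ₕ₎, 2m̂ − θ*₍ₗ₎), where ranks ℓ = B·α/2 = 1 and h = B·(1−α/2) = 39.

(79.23, 95.82)

Percentile endpoints at ranks 1 and 39: θ*₍1₎ = 79.64, θ*₍39₎ = 96.23.
Basic interval reflects these around m̂:
  lower = 2 × 87.73 − 96.23 = 79.23
  upper = 2 × 87.73 − 79.64 = 95.82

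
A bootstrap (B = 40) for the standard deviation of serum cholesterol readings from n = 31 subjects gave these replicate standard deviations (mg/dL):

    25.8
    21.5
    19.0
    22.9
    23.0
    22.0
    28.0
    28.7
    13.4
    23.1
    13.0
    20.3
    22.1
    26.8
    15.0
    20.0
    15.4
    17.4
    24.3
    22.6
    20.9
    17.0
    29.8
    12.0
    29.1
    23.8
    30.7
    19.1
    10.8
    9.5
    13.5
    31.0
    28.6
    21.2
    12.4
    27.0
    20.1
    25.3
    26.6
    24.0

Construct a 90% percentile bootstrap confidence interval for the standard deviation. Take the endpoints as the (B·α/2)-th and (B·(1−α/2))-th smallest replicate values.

(10.8, 29.8)

Sorted replicates: 9.5, 10.8, 12.0, 12.4, 13.0, 13.4, 13.5, 15.0, 15.4, 17.0, 17.4, 19.0, 19.1, 20.0, 20.1, 20.3, 20.9, 21.2, 21.5, 22.0, 22.1, 22.6, 22.9, 23.0, 23.1, 23.8, 24.0, 24.3, 25.3, 25.8, 26.6, 26.8, 27.0, 28.0, 28.6, 28.7, 29.1, 29.8, 30.7, 31.0
α = 0.10; lower rank = 40 × 0.050 = 2; upper rank = 40 × 0.950 = 38.
The 2nd smallest replicate is 10.8; the 38th is 29.8.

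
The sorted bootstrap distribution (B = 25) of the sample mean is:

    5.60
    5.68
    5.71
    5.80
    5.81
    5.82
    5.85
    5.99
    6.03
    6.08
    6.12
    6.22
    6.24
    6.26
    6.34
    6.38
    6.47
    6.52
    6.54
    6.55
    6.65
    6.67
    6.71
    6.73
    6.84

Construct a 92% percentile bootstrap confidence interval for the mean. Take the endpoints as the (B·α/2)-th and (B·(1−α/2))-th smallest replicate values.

α = 0.08; lower rank = 25 × 0.040 = 1; upper rank = 25 × 0.960 = 24.
The 1st smallest replicate is 5.60; the 24th is 6.73.

(5.60, 6.73)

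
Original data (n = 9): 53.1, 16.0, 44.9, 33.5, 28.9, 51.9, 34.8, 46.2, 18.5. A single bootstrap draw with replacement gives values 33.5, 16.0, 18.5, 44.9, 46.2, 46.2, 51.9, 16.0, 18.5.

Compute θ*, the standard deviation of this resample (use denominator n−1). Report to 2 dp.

Mean = 32.4111; sum of squared deviations = 1842.9289
s² = 1842.9289 / 8 = 230.3661
s = √230.3661 = 15.18

θ* = 15.18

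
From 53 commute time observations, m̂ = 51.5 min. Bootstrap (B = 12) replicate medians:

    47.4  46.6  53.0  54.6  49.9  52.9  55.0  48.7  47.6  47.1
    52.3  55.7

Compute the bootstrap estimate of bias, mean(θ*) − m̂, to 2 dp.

bias = −0.60

mean(θ*) = (47.4 + 46.6 + 53.0 + 54.6 + 49.9 + 52.9 + 55.0 + 48.7 + 47.6 + 47.1 + 52.3 + 55.7) / 12 = 50.900
bias = 50.900 − 51.5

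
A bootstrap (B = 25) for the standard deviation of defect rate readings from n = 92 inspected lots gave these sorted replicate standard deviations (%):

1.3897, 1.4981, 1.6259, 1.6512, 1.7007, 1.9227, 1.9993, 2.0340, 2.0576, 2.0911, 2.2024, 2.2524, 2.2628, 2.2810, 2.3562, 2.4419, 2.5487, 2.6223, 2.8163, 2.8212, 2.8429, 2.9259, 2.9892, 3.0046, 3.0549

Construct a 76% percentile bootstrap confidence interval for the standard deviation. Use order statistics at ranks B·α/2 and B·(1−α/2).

α = 0.24; lower rank = 25 × 0.120 = 3; upper rank = 25 × 0.880 = 22.
The 3rd smallest replicate is 1.6259; the 22nd is 2.9259.

(1.6259, 2.9259)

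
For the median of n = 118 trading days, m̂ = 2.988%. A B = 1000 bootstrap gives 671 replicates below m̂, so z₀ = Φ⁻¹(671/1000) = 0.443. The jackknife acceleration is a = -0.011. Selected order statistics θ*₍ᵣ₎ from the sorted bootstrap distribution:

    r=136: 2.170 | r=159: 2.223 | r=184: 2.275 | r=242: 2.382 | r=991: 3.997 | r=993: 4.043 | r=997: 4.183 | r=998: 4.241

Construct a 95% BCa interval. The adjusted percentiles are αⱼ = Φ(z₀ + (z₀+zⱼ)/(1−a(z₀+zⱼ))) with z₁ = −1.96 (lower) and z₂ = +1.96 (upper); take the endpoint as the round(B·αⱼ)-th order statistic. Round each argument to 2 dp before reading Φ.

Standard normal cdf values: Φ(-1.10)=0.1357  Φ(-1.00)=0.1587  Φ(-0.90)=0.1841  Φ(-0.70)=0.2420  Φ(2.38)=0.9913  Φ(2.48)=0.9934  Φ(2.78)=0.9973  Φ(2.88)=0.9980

Lower: z₀ + z₁ = 0.443 + (-1.960) = -1.517; 1 − a(z₀+z₁) = 1 − (-0.011)(-1.517) = 0.9833; argument = 0.443 + (-1.517)/0.9833 = -1.0997 → -1.10.
α₁ = Φ(-1.10) = 0.1357; rank = round(1000 × 0.1357) = 136; θ*₍136₎ = 2.170.
Upper: z₀ + z₂ = 2.403; 1 − a(z₀+z₂) = 1.0264; argument = 2.7841 → 2.78; α₂ = 0.9973; rank = 997; θ*₍997₎ = 4.183.

(2.170, 4.183)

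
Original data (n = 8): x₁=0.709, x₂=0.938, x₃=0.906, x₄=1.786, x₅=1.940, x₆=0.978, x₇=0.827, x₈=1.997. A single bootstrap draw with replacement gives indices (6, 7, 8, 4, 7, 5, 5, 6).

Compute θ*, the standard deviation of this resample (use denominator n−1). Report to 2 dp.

Resample values: 0.978, 0.827, 1.997, 1.786, 0.827, 1.940, 1.940, 0.978.
Mean = 1.4091; sum of squared deviations = 2.1008
s² = 2.1008 / 7 = 0.3001
s = √0.3001 = 0.55

θ* = 0.55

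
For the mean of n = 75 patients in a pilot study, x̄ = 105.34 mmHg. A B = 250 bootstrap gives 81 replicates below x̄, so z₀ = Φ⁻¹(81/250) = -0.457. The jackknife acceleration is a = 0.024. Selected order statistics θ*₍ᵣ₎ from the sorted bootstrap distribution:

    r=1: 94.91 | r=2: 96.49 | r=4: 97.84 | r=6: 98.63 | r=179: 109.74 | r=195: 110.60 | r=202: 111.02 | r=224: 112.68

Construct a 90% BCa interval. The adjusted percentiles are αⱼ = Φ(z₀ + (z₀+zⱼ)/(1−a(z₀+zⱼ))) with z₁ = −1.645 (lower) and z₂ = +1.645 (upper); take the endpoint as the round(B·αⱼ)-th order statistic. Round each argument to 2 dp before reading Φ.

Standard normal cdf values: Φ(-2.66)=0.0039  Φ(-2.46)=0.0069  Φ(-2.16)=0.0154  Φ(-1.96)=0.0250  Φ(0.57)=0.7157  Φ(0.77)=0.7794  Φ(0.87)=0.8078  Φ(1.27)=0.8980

Lower: z₀ + z₁ = -0.457 + (-1.645) = -2.102; 1 − a(z₀+z₁) = 1 − (0.024)(-2.102) = 1.0504; argument = -0.457 + (-2.102)/1.0504 = -2.4581 → -2.46.
α₁ = Φ(-2.46) = 0.0069; rank = round(250 × 0.0069) = 2; θ*₍2₎ = 96.49.
Upper: z₀ + z₂ = 1.188; 1 − a(z₀+z₂) = 0.9715; argument = 0.7659 → 0.77; α₂ = 0.7794; rank = 195; θ*₍195₎ = 110.60.

(96.49, 110.60)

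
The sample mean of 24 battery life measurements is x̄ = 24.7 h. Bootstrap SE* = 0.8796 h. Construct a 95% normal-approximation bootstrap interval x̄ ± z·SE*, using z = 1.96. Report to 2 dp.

Margin = 1.96 × 0.8796 = 1.724
Interval: 24.7 ± 1.724

(22.98, 26.42)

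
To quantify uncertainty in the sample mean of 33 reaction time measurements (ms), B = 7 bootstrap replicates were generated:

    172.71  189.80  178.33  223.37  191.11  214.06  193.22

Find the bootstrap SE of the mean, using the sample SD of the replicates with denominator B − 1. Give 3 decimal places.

SE* = 18.200

Bootstrap SE is the standard deviation of the 7 replicate means.
Mean of replicates: (172.71 + 189.80 + 178.33 + 223.37 + 191.11 + 214.06 + 193.22) / 7 = 1362.6000 / 7 = 194.6571
Sum of squared deviations: (−21.9471)² + (−4.8571)² + (−16.3271)² + (+28.7129)² + (−3.5471)² + (+19.4029)² + (−1.4371)² = 1987.3911
Variance = 1987.3911 / 6 = 331.2319
SE* = √331.2319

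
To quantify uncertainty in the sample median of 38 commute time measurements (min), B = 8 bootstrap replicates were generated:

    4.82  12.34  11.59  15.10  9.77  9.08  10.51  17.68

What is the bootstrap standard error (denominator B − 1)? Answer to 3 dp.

SE* = 3.894

Bootstrap SE is the standard deviation of the 8 replicate medians.
Mean of replicates: (4.82 + 12.34 + 11.59 + 15.10 + 9.77 + 9.08 + 10.51 + 17.68) / 8 = 90.8900 / 8 = 11.3613
Sum of squared deviations: (−6.5412)² + (+0.9787)² + (+0.2287)² + (+3.7387)² + (−1.5913)² + (−2.2812)² + (−0.8513)² + (+6.3187)² = 106.1639
Variance = 106.1639 / 7 = 15.1663
SE* = √15.1663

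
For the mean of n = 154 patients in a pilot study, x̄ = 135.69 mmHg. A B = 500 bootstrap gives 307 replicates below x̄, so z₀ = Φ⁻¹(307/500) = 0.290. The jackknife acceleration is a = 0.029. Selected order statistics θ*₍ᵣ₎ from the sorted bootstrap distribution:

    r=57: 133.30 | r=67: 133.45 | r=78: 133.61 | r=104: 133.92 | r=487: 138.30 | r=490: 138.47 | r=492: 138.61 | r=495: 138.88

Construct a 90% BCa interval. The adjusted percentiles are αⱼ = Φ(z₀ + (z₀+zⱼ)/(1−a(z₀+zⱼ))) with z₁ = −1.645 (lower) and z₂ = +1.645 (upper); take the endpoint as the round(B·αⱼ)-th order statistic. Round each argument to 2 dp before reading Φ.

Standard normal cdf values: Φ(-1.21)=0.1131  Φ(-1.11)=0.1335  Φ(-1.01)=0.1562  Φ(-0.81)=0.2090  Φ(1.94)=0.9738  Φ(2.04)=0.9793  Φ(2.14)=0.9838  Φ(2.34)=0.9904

Lower: z₀ + z₁ = 0.290 + (-1.645) = -1.355; 1 − a(z₀+z₁) = 1 − (0.029)(-1.355) = 1.0393; argument = 0.290 + (-1.355)/1.0393 = -1.0138 → -1.01.
α₁ = Φ(-1.01) = 0.1562; rank = round(500 × 0.1562) = 78; θ*₍78₎ = 133.61.
Upper: z₀ + z₂ = 1.935; 1 − a(z₀+z₂) = 0.9439; argument = 2.3400 → 2.34; α₂ = 0.9904; rank = 495; θ*₍495₎ = 138.88.

(133.61, 138.88)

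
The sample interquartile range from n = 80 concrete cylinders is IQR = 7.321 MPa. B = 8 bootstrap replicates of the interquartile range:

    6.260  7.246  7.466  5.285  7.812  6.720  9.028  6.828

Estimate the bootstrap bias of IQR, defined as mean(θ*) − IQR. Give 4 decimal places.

mean(θ*) = (6.260 + 7.246 + 7.466 + 5.285 + 7.812 + 6.720 + 9.028 + 6.828) / 8 = 7.08063
bias = 7.08063 − 7.321

bias = −0.2404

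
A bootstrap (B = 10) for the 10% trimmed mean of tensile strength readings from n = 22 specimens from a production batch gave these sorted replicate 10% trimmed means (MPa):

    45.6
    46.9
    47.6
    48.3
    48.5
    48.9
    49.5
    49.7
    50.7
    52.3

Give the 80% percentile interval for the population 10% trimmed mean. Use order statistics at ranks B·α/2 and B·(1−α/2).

α = 0.20; lower rank = 10 × 0.100 = 1; upper rank = 10 × 0.900 = 9.
The 1st smallest replicate is 45.6; the 9th is 50.7.

(45.6, 50.7)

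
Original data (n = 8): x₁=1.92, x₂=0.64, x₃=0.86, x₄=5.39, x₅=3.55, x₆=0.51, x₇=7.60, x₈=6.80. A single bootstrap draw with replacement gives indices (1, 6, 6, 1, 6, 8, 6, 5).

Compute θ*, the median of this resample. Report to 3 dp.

Resample values: 1.92, 0.51, 0.51, 1.92, 0.51, 6.80, 0.51, 3.55.
Sorted: 0.51, 0.51, 0.51, 0.51, 1.92, 1.92, 3.55, 6.80
Median = average of the two middle values = 1.215

θ* = 1.215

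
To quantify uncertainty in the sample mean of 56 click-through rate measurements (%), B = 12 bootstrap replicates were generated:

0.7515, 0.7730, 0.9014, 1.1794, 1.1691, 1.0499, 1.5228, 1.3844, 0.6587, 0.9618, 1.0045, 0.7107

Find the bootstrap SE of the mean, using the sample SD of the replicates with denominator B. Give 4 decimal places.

Bootstrap SE is the standard deviation of the 12 replicate means.
Mean of replicates: (0.7515 + 0.7730 + 0.9014 + 1.1794 + 1.1691 + 1.0499 + 1.5228 + 1.3844 + 0.6587 + 0.9618 + 1.0045 + 0.7107) / 12 = 12.06720 / 12 = 1.00560
Sum of squared deviations: (−0.25410)² + (−0.23260)² + (−0.10420)² + (+0.17380)² + (+0.16350)² + (+0.04430)² + (+0.51720)² + (+0.37880)² + (−0.34690)² + (−0.04380)² + (−0.00110)² + (−0.29490)² = 0.80864
Variance = 0.80864 / 12 = 0.06739
SE* = √0.06739

SE* = 0.2596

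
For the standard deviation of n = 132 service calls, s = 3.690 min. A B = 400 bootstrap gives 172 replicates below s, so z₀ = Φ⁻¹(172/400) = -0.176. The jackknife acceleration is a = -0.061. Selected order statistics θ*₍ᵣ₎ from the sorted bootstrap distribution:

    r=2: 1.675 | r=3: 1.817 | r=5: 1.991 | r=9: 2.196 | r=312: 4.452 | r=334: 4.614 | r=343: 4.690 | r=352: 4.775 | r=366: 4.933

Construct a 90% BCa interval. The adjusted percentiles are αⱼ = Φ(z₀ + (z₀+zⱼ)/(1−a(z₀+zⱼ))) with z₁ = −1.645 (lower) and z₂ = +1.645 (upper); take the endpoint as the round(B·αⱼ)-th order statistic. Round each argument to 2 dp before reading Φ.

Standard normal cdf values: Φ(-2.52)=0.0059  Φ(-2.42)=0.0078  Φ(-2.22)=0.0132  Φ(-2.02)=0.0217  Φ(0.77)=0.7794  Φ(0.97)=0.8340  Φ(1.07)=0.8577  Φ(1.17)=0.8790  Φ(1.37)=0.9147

(1.991, 4.775)

Lower: z₀ + z₁ = -0.176 + (-1.645) = -1.821; 1 − a(z₀+z₁) = 1 − (-0.061)(-1.821) = 0.8889; argument = -0.176 + (-1.821)/0.8889 = -2.2246 → -2.22.
α₁ = Φ(-2.22) = 0.0132; rank = round(400 × 0.0132) = 5; θ*₍5₎ = 1.991.
Upper: z₀ + z₂ = 1.469; 1 − a(z₀+z₂) = 1.0896; argument = 1.1722 → 1.17; α₂ = 0.8790; rank = 352; θ*₍352₎ = 4.775.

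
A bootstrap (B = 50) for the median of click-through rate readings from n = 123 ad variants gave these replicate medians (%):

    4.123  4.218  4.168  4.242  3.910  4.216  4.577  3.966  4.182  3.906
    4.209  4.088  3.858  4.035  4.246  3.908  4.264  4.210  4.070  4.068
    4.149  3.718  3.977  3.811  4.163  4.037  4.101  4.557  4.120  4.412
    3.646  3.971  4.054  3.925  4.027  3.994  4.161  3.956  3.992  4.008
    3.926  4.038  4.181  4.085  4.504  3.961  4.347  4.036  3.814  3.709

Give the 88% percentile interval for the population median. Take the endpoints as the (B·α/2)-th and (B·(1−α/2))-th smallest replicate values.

(3.718, 4.412)

Sorted replicates: 3.646, 3.709, 3.718, 3.811, 3.814, 3.858, 3.906, 3.908, 3.910, 3.925, 3.926, 3.956, 3.961, 3.966, 3.971, 3.977, 3.992, 3.994, 4.008, 4.027, 4.035, 4.036, 4.037, 4.038, 4.054, 4.068, 4.070, 4.085, 4.088, 4.101, 4.120, 4.123, 4.149, 4.161, 4.163, 4.168, 4.181, 4.182, 4.209, 4.210, 4.216, 4.218, 4.242, 4.246, 4.264, 4.347, 4.412, 4.504, 4.557, 4.577
α = 0.12; lower rank = 50 × 0.060 = 3; upper rank = 50 × 0.940 = 47.
The 3rd smallest replicate is 3.718; the 47th is 4.412.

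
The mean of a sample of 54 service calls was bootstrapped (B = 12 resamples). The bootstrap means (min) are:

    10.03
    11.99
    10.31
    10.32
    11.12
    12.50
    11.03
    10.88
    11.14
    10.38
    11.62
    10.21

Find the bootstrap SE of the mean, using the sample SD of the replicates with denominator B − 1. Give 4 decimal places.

SE* = 0.7707

Bootstrap SE is the standard deviation of the 12 replicate means.
Mean of replicates: (10.03 + 11.99 + 10.31 + 10.32 + 11.12 + 12.50 + 11.03 + 10.88 + 11.14 + 10.38 + 11.62 + 10.21) / 12 = 131.53000 / 12 = 10.96083
Sum of squared deviations: (−0.93083)² + (+1.02917)² + (−0.65083)² + (−0.64083)² + (+0.15917)² + (+1.53917)² + (+0.06917)² + (−0.08083)² + (+0.17917)² + (−0.58083)² + (+0.65917)² + (−0.75083)² = 6.53329
Variance = 6.53329 / 11 = 0.59394
SE* = √0.59394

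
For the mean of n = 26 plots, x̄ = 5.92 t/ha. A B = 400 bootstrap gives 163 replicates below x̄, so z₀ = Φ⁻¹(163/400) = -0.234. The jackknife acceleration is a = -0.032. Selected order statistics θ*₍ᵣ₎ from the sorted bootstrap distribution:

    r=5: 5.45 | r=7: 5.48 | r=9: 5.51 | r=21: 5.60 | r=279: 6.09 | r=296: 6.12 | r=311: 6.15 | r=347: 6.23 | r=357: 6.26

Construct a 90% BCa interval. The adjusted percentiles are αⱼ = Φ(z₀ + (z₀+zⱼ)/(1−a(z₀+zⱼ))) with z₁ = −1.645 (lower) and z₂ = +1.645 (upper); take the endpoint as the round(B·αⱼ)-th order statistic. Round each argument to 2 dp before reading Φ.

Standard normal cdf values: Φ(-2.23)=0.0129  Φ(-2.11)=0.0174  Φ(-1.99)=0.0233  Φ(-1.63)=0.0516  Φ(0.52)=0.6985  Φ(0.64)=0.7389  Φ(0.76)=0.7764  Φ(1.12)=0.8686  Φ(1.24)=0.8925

Lower: z₀ + z₁ = -0.234 + (-1.645) = -1.879; 1 − a(z₀+z₁) = 1 − (-0.032)(-1.879) = 0.9399; argument = -0.234 + (-1.879)/0.9399 = -2.2332 → -2.23.
α₁ = Φ(-2.23) = 0.0129; rank = round(400 × 0.0129) = 5; θ*₍5₎ = 5.45.
Upper: z₀ + z₂ = 1.411; 1 − a(z₀+z₂) = 1.0452; argument = 1.1160 → 1.12; α₂ = 0.8686; rank = 347; θ*₍347₎ = 6.23.

(5.45, 6.23)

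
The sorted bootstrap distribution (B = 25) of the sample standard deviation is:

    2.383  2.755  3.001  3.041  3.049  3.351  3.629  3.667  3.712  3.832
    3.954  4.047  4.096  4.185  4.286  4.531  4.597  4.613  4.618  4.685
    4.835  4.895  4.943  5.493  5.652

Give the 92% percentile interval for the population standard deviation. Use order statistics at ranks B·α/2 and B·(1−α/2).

(2.383, 5.493)

α = 0.08; lower rank = 25 × 0.040 = 1; upper rank = 25 × 0.960 = 24.
The 1st smallest replicate is 2.383; the 24th is 5.493.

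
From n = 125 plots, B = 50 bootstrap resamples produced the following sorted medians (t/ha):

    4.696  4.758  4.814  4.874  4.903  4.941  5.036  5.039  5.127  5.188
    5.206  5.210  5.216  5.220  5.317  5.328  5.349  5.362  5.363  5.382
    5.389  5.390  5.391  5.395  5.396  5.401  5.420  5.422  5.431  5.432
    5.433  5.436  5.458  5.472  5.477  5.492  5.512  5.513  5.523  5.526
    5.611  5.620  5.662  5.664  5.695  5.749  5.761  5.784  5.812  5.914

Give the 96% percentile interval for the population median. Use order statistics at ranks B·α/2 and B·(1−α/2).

(4.696, 5.812)

α = 0.04; lower rank = 50 × 0.020 = 1; upper rank = 50 × 0.980 = 49.
The 1st smallest replicate is 4.696; the 49th is 5.812.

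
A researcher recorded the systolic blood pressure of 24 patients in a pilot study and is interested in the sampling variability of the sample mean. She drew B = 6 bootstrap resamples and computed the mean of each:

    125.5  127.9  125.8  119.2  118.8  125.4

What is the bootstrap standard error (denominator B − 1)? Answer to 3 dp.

SE* = 3.806

Bootstrap SE is the standard deviation of the 6 replicate means.
Mean of replicates: (125.5 + 127.9 + 125.8 + 119.2 + 118.8 + 125.4) / 6 = 742.6000 / 6 = 123.7667
Sum of squared deviations: (+1.7333)² + (+4.1333)² + (+2.0333)² + (−4.5667)² + (−4.9667)² + (+1.6333)² = 72.4133
Variance = 72.4133 / 5 = 14.4827
SE* = √14.4827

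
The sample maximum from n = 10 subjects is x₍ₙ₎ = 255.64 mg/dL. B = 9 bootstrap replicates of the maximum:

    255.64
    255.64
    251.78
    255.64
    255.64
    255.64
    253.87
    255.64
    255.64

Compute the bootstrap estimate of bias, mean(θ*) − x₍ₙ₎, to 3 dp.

bias = −0.626

mean(θ*) = (255.64 + 255.64 + 251.78 + 255.64 + 255.64 + 255.64 + 253.87 + 255.64 + 255.64) / 9 = 255.0144
bias = 255.0144 − 255.64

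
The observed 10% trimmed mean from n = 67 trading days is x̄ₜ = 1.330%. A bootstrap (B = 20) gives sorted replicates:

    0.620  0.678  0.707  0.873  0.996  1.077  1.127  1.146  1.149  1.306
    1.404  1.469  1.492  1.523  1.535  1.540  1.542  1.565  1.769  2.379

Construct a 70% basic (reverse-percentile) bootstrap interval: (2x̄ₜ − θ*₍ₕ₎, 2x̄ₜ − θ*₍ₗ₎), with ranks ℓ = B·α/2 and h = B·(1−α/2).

(1.118, 1.953)

Percentile endpoints at ranks 3 and 17: θ*₍3₎ = 0.707, θ*₍17₎ = 1.542.
Basic interval reflects these around x̄ₜ:
  lower = 2 × 1.330 − 1.542 = 1.118
  upper = 2 × 1.330 − 0.707 = 1.953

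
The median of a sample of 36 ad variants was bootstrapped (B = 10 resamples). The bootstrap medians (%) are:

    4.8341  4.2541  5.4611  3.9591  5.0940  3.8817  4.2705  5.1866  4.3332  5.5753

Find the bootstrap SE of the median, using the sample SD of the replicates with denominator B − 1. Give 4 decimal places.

Bootstrap SE is the standard deviation of the 10 replicate medians.
Mean of replicates: (4.8341 + 4.2541 + 5.4611 + 3.9591 + 5.0940 + 3.8817 + 4.2705 + 5.1866 + 4.3332 + 5.5753) / 10 = 46.84970 / 10 = 4.68497
Sum of squared deviations: (+0.14913)² + (−0.43087)² + (+0.77613)² + (−0.72587)² + (+0.40903)² + (−0.80327)² + (−0.41447)² + (+0.50163)² + (−0.35177)² + (+0.89033)² = 3.48955
Variance = 3.48955 / 9 = 0.38773
SE* = √0.38773

SE* = 0.6227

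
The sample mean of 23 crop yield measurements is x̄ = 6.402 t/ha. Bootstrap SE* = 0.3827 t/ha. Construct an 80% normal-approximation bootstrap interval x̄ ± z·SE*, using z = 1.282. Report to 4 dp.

(5.9114, 6.8926)

Margin = 1.282 × 0.3827 = 0.49062
Interval: 6.402 ± 0.49062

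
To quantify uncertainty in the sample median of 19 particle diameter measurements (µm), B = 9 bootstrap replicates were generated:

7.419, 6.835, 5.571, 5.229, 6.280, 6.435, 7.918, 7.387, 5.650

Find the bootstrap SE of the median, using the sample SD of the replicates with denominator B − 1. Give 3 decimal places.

Bootstrap SE is the standard deviation of the 9 replicate medians.
Mean of replicates: (7.419 + 6.835 + 5.571 + 5.229 + 6.280 + 6.435 + 7.918 + 7.387 + 5.650) / 9 = 58.7240 / 9 = 6.5249
Sum of squared deviations: (+0.8941)² + (+0.3101)² + (−0.9539)² + (−1.2959)² + (−0.2449)² + (−0.0899)² + (+1.3931)² + (+0.8621)² + (−0.8749)² = 7.0023
Variance = 7.0023 / 8 = 0.8753
SE* = √0.8753

SE* = 0.936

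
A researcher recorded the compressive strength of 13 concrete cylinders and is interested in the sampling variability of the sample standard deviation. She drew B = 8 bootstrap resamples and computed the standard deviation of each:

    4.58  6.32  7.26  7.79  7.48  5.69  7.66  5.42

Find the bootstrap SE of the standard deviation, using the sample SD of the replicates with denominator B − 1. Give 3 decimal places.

Bootstrap SE is the standard deviation of the 8 replicate standard deviations.
Mean of replicates: (4.58 + 6.32 + 7.26 + 7.79 + 7.48 + 5.69 + 7.66 + 5.42) / 8 = 52.2000 / 8 = 6.5250
Sum of squared deviations: (−1.9450)² + (−0.2050)² + (+0.7350)² + (+1.2650)² + (+0.9550)² + (−0.8350)² + (+1.1350)² + (−1.1050)² = 10.0840
Variance = 10.0840 / 7 = 1.4406
SE* = √1.4406

SE* = 1.200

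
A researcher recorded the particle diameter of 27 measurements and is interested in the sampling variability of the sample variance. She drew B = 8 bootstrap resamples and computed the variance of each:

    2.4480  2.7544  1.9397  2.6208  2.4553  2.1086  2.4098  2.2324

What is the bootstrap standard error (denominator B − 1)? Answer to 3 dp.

SE* = 0.267

Bootstrap SE is the standard deviation of the 8 replicate variances.
Mean of replicates: (2.4480 + 2.7544 + 1.9397 + 2.6208 + 2.4553 + 2.1086 + 2.4098 + 2.2324) / 8 = 18.96900 / 8 = 2.37113
Sum of squared deviations: (+0.07687)² + (+0.38327)² + (−0.43143)² + (+0.24967)² + (+0.08417)² + (−0.26253)² + (+0.03868)² + (−0.13872)² = 0.49802
Variance = 0.49802 / 7 = 0.07115
SE* = √0.07115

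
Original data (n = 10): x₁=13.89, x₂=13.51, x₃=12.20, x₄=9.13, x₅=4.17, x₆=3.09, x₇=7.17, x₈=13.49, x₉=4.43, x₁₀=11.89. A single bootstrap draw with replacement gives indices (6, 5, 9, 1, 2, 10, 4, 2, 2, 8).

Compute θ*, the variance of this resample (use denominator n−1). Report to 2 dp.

θ* = 20.15

Resample values: 3.09, 4.17, 4.43, 13.89, 13.51, 11.89, 9.13, 13.51, 13.51, 13.49.
Mean = 10.0620; sum of squared deviations = 181.3250
s² = 181.3250 / 9 = 20.1472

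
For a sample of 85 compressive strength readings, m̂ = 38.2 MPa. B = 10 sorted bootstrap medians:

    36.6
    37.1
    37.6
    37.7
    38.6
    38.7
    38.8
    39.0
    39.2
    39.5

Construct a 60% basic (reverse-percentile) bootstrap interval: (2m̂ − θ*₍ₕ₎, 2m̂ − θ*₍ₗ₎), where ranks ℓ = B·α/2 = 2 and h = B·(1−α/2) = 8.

Percentile endpoints at ranks 2 and 8: θ*₍2₎ = 37.1, θ*₍8₎ = 39.0.
Basic interval reflects these around m̂:
  lower = 2 × 38.2 − 39.0 = 37.4
  upper = 2 × 38.2 − 37.1 = 39.3

(37.4, 39.3)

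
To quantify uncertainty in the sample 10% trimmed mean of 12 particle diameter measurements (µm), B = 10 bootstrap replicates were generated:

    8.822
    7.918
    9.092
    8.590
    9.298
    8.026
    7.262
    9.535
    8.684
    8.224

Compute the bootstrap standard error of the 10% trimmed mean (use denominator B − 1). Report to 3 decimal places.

Bootstrap SE is the standard deviation of the 10 replicate 10% trimmed means.
Mean of replicates: (8.822 + 7.918 + 9.092 + 8.590 + 9.298 + 8.026 + 7.262 + 9.535 + 8.684 + 8.224) / 10 = 85.4510 / 10 = 8.5451
Sum of squared deviations: (+0.2769)² + (−0.6271)² + (+0.5469)² + (+0.0449)² + (+0.7529)² + (−0.5191)² + (−1.2831)² + (+0.9899)² + (+0.1389)² + (−0.3211)² = 4.3560
Variance = 4.3560 / 9 = 0.4840
SE* = √0.4840

SE* = 0.696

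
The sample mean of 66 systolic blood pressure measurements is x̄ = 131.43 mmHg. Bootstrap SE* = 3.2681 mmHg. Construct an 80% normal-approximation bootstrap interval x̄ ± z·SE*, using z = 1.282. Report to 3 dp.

Margin = 1.282 × 3.2681 = 4.1897
Interval: 131.43 ± 4.1897

(127.240, 135.620)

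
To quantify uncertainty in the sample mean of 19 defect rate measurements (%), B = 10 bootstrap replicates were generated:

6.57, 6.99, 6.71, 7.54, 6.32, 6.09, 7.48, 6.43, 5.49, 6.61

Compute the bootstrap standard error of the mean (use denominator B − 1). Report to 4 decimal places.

SE* = 0.6162

Bootstrap SE is the standard deviation of the 10 replicate means.
Mean of replicates: (6.57 + 6.99 + 6.71 + 7.54 + 6.32 + 6.09 + 7.48 + 6.43 + 5.49 + 6.61) / 10 = 66.23000 / 10 = 6.62300
Sum of squared deviations: (−0.05300)² + (+0.36700)² + (+0.08700)² + (+0.91700)² + (−0.30300)² + (−0.53300)² + (+0.85700)² + (−0.19300)² + (−1.13300)² + (−0.01300)² = 3.41741
Variance = 3.41741 / 9 = 0.37971
SE* = √0.37971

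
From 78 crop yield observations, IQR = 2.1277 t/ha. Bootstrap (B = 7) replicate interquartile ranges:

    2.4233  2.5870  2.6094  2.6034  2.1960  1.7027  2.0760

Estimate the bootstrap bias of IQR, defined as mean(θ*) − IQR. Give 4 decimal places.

bias = +0.1863

mean(θ*) = (2.4233 + 2.5870 + 2.6094 + 2.6034 + 2.1960 + 1.7027 + 2.0760) / 7 = 2.31397
bias = 2.31397 − 2.1277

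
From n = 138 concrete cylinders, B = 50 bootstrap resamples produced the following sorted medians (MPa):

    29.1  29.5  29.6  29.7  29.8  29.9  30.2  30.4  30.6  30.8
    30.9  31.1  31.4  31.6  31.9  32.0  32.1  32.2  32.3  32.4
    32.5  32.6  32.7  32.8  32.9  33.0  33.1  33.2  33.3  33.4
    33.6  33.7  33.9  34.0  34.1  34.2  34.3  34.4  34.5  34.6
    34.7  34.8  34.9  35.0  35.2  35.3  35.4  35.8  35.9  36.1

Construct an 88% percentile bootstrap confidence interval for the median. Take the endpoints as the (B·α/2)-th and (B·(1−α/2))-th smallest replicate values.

α = 0.12; lower rank = 50 × 0.060 = 3; upper rank = 50 × 0.940 = 47.
The 3rd smallest replicate is 29.6; the 47th is 35.4.

(29.6, 35.4)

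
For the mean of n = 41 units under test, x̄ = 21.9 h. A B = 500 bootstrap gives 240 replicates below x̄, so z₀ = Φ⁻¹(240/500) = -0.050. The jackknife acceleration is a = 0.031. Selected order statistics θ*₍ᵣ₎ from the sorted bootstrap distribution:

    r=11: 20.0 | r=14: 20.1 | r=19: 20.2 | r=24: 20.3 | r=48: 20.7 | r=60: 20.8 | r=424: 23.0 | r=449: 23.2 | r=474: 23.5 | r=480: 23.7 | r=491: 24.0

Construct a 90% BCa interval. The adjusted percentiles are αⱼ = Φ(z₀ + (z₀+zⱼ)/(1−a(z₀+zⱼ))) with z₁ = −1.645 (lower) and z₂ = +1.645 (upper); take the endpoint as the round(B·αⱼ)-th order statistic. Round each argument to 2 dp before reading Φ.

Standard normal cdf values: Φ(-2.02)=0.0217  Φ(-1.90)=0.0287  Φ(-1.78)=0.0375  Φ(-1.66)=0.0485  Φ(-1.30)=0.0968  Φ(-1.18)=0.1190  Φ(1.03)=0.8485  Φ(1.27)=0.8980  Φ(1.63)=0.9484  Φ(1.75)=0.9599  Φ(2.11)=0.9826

(20.3, 23.5)

Lower: z₀ + z₁ = -0.050 + (-1.645) = -1.695; 1 − a(z₀+z₁) = 1 − (0.031)(-1.695) = 1.0525; argument = -0.050 + (-1.695)/1.0525 = -1.6604 → -1.66.
α₁ = Φ(-1.66) = 0.0485; rank = round(500 × 0.0485) = 24; θ*₍24₎ = 20.3.
Upper: z₀ + z₂ = 1.595; 1 − a(z₀+z₂) = 0.9506; argument = 1.6280 → 1.63; α₂ = 0.9484; rank = 474; θ*₍474₎ = 23.5.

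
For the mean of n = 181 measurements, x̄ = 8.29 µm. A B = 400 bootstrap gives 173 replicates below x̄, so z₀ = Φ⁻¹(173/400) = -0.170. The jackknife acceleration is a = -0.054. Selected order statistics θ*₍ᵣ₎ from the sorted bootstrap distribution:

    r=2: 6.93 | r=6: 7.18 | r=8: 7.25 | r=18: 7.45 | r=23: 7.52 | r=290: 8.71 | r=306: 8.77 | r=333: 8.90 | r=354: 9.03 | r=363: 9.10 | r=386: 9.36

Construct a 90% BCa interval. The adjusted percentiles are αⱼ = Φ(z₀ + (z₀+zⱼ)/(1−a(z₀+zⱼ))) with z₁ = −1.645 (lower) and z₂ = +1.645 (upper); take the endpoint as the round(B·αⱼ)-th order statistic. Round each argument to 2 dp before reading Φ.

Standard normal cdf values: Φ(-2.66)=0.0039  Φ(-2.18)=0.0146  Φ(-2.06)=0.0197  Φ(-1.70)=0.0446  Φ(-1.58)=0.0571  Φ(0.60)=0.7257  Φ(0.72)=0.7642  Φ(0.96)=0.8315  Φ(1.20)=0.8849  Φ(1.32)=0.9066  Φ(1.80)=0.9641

Lower: z₀ + z₁ = -0.170 + (-1.645) = -1.815; 1 − a(z₀+z₁) = 1 − (-0.054)(-1.815) = 0.9020; argument = -0.170 + (-1.815)/0.9020 = -2.1822 → -2.18.
α₁ = Φ(-2.18) = 0.0146; rank = round(400 × 0.0146) = 6; θ*₍6₎ = 7.18.
Upper: z₀ + z₂ = 1.475; 1 − a(z₀+z₂) = 1.0796; argument = 1.1962 → 1.20; α₂ = 0.8849; rank = 354; θ*₍354₎ = 9.03.

(7.18, 9.03)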